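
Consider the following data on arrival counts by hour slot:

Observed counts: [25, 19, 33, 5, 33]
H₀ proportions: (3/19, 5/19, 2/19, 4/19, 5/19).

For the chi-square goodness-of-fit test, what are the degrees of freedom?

df = k − 1 = 5 − 1 = 4

degrees of freedom = 4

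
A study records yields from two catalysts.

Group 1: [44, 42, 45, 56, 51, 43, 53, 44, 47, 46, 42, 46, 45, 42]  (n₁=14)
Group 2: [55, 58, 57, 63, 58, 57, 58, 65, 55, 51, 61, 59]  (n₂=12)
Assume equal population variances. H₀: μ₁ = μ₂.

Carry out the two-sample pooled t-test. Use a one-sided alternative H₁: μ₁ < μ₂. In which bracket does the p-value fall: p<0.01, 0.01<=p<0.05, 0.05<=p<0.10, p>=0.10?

p-value bracket: p<0.01

x̄₁=46.143, s₁=4.312, n₁=14
x̄₂=58.083, s₂=3.728, n₂=12
s_p² = [13·4.312² + 11·3.728²]/24 = 16.4430
SE = √(s_p²·(1/14+1/12)) = 1.5952
t = (46.143−58.083)/1.5952 = -7.4851
df = 24
p-value (one-sided, H₁ less) = 0.00000
→ bracket: p<0.01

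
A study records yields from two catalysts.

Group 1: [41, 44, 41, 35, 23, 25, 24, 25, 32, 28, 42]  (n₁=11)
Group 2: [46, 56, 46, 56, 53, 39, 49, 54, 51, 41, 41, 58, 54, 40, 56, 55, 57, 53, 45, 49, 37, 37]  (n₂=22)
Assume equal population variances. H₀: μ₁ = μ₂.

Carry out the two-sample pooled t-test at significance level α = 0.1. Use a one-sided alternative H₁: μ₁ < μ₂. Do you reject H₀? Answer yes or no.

reject H₀: yes

x̄₁=32.727, s₁=8.174, n₁=11
x̄₂=48.773, s₂=7.050, n₂=22
s_p² = [10·8.174² + 21·7.050²]/31 = 55.2273
SE = √(s_p²·(1/11+1/22)) = 2.7443
t = (32.727−48.773)/2.7443 = -5.8469
df = 31
p-value (one-sided, H₁ less) = 0.00000
At α=0.1: p < α → reject H₀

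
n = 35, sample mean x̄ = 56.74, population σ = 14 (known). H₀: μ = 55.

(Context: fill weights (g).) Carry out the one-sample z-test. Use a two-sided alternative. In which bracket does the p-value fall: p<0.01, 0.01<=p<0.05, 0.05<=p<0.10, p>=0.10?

SE = σ/√n = 14/√35 = 2.3664
z = (x̄−μ₀)/SE = (56.74−55)/2.3664 = 0.7353
p-value (two-sided) = 0.46217
→ bracket: p>=0.10

p-value bracket: p>=0.10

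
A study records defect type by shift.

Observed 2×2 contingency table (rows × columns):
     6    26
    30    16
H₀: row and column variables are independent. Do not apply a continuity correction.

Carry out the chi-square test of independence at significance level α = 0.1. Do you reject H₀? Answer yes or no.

Row totals [32, 46], col totals [36, 42], n=78
χ² = (6−14.77)²/14.77 + (26−17.23)²/17.23 + (30−21.23)²/21.23 + (16−24.77)²/24.77 = 16.3964
df = 1
p-value (upper-tail) = 0.00005
At α=0.1: p < α → reject H₀

reject H₀: yes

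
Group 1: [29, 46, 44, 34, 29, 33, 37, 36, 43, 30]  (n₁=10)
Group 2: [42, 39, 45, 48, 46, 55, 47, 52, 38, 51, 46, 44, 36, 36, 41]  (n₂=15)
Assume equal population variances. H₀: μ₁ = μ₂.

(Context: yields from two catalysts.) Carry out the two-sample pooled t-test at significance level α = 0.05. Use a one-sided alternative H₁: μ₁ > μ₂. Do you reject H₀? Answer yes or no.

x̄₁=36.100, s₁=6.332, n₁=10
x̄₂=44.400, s₂=5.779, n₂=15
s_p² = [9·6.332² + 14·5.779²]/23 = 36.0217
SE = √(s_p²·(1/10+1/15)) = 2.4502
t = (36.100−44.400)/2.4502 = -3.3874
df = 23
p-value (one-sided, H₁ greater) = 0.99873
At α=0.05: p ≥ α → fail to reject H₀

reject H₀: no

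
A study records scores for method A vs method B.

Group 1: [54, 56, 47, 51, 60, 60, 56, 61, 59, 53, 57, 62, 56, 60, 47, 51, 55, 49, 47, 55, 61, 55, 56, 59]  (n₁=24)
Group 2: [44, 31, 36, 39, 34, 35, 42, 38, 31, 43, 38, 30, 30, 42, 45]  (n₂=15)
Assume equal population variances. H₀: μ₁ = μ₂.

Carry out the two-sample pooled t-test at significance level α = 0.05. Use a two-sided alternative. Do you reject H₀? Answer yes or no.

reject H₀: yes

x̄₁=55.292, s₁=4.658, n₁=24
x̄₂=37.200, s₂=5.267, n₂=15
s_p² = [23·4.658² + 14·5.267²]/37 = 23.9827
SE = √(s_p²·(1/24+1/15)) = 1.6119
t = (55.292−37.200)/1.6119 = 11.2240
df = 37
p-value (two-sided) = 0.00000
At α=0.05: p < α → reject H₀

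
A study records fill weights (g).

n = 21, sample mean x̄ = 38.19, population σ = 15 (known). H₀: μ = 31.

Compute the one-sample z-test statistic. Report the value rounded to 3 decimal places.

SE = σ/√n = 15/√21 = 3.2733
z = (x̄−μ₀)/SE = (38.19−31)/3.2733 = 2.1966

test statistic = 2.197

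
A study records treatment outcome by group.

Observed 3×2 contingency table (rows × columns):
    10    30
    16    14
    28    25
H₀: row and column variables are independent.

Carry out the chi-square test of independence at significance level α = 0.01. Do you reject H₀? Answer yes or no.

reject H₀: no

Row totals [40, 30, 53], col totals [54, 69], n=123
χ² = (10−17.56)²/17.56 + (30−22.44)²/22.44 + (16−13.17)²/13.17 + (14−16.83)²/16.83 + (28−23.27)²/23.27 + (25−29.73)²/29.73 = 8.6018
df = 2
p-value (upper-tail) = 0.01356
At α=0.01: p ≥ α → fail to reject H₀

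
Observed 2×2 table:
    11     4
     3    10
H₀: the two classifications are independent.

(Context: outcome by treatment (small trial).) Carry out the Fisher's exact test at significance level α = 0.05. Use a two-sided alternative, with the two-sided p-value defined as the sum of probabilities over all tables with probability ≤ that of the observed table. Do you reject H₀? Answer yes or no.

reject H₀: yes

Margins: r₁=15, r₂=13, c₁=14, c₂=14, n=28
p_obs = C(15,11)·C(13,3)/C(28,14); sum pmf over tables with pmf ≤ p_obs
p-value (two-sided) = 0.02130
At α=0.05: p < α → reject H₀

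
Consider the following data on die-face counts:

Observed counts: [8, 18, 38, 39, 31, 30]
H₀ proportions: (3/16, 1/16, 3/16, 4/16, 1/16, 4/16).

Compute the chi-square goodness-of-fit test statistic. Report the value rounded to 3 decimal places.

test statistic = 69.455

n = 164; E_i = n·p_i = [30.75, 10.25, 30.75, 41.00, 10.25, 41.00]
χ² = (8−30.75)²/30.75 + (18−10.25)²/10.25 + (38−30.75)²/30.75 + (39−41.00)²/41.00 + (31−10.25)²/10.25 + (30−41.00)²/41.00 = 69.4553
df = 5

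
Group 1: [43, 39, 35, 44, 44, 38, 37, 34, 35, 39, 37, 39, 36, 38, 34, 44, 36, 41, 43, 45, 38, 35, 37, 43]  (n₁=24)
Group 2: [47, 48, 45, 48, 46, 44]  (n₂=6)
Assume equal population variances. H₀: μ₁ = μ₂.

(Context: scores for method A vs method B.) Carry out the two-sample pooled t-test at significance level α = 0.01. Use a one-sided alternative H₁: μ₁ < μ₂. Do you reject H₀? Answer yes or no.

x̄₁=38.917, s₁=3.574, n₁=24
x̄₂=46.333, s₂=1.633, n₂=6
s_p² = [23·3.574² + 5·1.633²]/28 = 10.9702
SE = √(s_p²·(1/24+1/6)) = 1.5118
t = (38.917−46.333)/1.5118 = -4.9059
df = 28
p-value (one-sided, H₁ less) = 0.00002
At α=0.01: p < α → reject H₀

reject H₀: yes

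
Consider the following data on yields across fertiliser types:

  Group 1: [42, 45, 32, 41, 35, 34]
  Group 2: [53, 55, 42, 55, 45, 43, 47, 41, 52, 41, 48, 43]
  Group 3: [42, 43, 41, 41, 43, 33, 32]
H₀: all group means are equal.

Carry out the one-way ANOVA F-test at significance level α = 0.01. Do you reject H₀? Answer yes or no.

reject H₀: yes

Group means [38.17, 47.08, 39.29], grand mean 42.760
SSB = Σnᵢ(x̄ᵢ−x̄)² = 435.381; SSW = ΣΣ(x−x̄ᵢ)² = 591.179
MSB = 435.381/2 = 217.6907; MSW = 591.179/22 = 26.8718
F = MSB/MSW = 8.1011
df = (2, 22)
p-value (upper-tail) = 0.00231
At α=0.01: p < α → reject H₀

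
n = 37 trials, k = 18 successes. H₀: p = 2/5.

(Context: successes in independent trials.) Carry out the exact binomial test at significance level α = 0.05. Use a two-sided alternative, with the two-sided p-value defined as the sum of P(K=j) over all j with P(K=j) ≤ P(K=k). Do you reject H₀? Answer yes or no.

reject H₀: no

Exact binomial: n=37, k=18, p₀=2/5=0.4000
P(X=j) = C(n,j)·p₀^j·(1−p₀)^(n−j); p = Σ P(X=j) over j with P(X=j) ≤ P(X=18)
p-value (two-sided) = 0.31533
At α=0.05: p ≥ α → fail to reject H₀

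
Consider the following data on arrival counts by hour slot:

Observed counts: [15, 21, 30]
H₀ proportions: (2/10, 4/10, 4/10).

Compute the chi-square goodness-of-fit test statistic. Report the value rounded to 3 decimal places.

test statistic = 1.841

n = 66; E_i = n·p_i = [13.20, 26.40, 26.40]
χ² = (15−13.20)²/13.20 + (21−26.40)²/26.40 + (30−26.40)²/26.40 = 1.8409
df = 2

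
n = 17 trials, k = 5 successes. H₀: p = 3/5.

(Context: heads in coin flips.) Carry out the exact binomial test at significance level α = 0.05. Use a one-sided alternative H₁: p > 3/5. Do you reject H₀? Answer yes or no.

Exact binomial: n=17, k=5, p₀=3/5=0.6000
P(X≥5) from Σ C(n,i)·p₀^i·(1−p₀)^(n−i)
p-value (one-sided, H₁ greater) = 0.99748
At α=0.05: p ≥ α → fail to reject H₀

reject H₀: no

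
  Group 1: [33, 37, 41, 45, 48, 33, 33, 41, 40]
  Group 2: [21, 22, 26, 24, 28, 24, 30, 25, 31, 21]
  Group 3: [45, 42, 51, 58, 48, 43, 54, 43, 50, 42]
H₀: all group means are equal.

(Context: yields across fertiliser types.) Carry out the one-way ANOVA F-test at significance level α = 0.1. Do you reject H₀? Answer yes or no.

reject H₀: yes

Group means [39.00, 25.20, 47.60], grand mean 37.207
SSB = Σnᵢ(x̄ᵢ−x̄)² = 2550.759; SSW = ΣΣ(x−x̄ᵢ)² = 630.000
MSB = 2550.759/2 = 1275.3793; MSW = 630.000/26 = 24.2308
F = MSB/MSW = 52.6347
df = (2, 26)
p-value (upper-tail) = 0.00000
At α=0.1: p < α → reject H₀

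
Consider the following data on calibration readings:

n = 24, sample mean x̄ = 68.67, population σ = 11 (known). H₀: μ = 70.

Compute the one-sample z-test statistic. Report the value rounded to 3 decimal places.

SE = σ/√n = 11/√24 = 2.2454
z = (x̄−μ₀)/SE = (68.67−70)/2.2454 = -0.5923

test statistic = -0.592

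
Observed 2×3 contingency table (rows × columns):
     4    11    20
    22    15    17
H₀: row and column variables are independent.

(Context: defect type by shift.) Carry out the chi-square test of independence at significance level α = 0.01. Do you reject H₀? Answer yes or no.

Row totals [35, 54], col totals [26, 26, 37], n=89
χ² = (4−10.22)²/10.22 + (11−10.22)²/10.22 + (20−14.55)²/14.55 + (22−15.78)²/15.78 + (15−15.78)²/15.78 + (17−22.45)²/22.45 = 9.7064
df = 2
p-value (upper-tail) = 0.00780
At α=0.01: p < α → reject H₀

reject H₀: yes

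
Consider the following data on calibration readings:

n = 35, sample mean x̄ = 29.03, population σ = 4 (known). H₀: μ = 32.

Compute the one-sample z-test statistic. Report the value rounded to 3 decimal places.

SE = σ/√n = 4/√35 = 0.6761
z = (x̄−μ₀)/SE = (29.03−32)/0.6761 = -4.3927

test statistic = -4.393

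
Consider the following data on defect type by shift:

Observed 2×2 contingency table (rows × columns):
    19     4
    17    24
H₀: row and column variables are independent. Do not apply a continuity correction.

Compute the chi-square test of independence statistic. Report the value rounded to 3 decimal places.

Row totals [23, 41], col totals [36, 28], n=64
χ² = (19−12.94)²/12.94 + (4−10.06)²/10.06 + (17−23.06)²/23.06 + (24−17.94)²/17.94 = 10.1361
df = 1

test statistic = 10.136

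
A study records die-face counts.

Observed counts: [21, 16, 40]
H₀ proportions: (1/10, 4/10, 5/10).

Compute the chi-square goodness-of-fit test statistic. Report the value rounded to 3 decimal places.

test statistic = 30.143

n = 77; E_i = n·p_i = [7.70, 30.80, 38.50]
χ² = (21−7.70)²/7.70 + (16−30.80)²/30.80 + (40−38.50)²/38.50 = 30.1429
df = 2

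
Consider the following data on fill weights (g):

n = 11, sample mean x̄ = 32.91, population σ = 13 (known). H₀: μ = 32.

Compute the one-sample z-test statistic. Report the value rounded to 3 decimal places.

SE = σ/√n = 13/√11 = 3.9196
z = (x̄−μ₀)/SE = (32.91−32)/3.9196 = 0.2322

test statistic = 0.232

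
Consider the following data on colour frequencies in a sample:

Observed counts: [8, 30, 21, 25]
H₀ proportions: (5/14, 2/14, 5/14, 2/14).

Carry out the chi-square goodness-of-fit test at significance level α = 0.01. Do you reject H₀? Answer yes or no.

n = 84; E_i = n·p_i = [30.00, 12.00, 30.00, 12.00]
χ² = (8−30.00)²/30.00 + (30−12.00)²/12.00 + (21−30.00)²/30.00 + (25−12.00)²/12.00 = 59.9167
df = 3
p-value (upper-tail) = 0.00000
At α=0.01: p < α → reject H₀

reject H₀: yes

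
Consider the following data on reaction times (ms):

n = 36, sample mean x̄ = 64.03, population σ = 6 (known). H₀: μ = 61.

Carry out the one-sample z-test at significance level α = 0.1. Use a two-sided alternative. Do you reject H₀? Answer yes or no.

SE = σ/√n = 6/√36 = 1.0000
z = (x̄−μ₀)/SE = (64.03−61)/1.0000 = 3.0300
p-value (two-sided) = 0.00245
At α=0.1: p < α → reject H₀

reject H₀: yes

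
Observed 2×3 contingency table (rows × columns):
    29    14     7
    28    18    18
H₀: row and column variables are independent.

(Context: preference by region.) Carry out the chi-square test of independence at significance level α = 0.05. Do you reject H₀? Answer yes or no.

reject H₀: no

Row totals [50, 64], col totals [57, 32, 25], n=114
χ² = (29−25.00)²/25.00 + (14−14.04)²/14.04 + (7−10.96)²/10.96 + (28−32.00)²/32.00 + (18−17.96)²/17.96 + (18−14.04)²/14.04 = 3.6940
df = 2
p-value (upper-tail) = 0.15771
At α=0.05: p ≥ α → fail to reject H₀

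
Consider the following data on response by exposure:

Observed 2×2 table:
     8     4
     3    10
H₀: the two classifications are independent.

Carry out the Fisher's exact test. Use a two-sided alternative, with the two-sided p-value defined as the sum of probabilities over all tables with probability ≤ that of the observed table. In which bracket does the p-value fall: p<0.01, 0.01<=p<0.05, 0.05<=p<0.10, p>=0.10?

p-value bracket: 0.01<=p<0.05

Margins: r₁=12, r₂=13, c₁=11, c₂=14, n=25
p_obs = C(12,8)·C(13,3)/C(25,11); sum pmf over tables with pmf ≤ p_obs
p-value (two-sided) = 0.04718
→ bracket: 0.01<=p<0.05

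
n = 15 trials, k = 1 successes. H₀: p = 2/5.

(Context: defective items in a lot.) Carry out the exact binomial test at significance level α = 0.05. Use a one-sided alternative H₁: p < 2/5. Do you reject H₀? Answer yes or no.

reject H₀: yes

Exact binomial: n=15, k=1, p₀=2/5=0.4000
P(X≤1) from Σ C(n,i)·p₀^i·(1−p₀)^(n−i)
p-value (one-sided, H₁ less) = 0.00517
At α=0.05: p < α → reject H₀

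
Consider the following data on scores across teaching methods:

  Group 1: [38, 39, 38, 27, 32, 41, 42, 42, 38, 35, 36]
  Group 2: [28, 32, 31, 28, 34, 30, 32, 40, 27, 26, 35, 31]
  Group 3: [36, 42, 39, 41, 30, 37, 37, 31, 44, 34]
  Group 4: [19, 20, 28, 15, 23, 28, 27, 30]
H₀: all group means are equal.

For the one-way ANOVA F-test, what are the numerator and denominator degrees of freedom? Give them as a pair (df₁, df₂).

k = 4 groups, N = 41 total
df = (k−1, N−k) = (4−1, 41−4) = (3, 37)

degrees of freedom = [3, 37]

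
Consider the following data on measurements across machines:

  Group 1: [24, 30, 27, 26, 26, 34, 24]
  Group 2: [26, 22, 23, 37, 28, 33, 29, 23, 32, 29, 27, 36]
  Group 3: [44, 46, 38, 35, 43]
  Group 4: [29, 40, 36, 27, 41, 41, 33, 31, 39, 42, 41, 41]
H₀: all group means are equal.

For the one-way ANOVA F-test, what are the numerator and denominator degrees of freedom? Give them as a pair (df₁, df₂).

k = 4 groups, N = 36 total
df = (k−1, N−k) = (4−1, 36−4) = (3, 32)

degrees of freedom = [3, 32]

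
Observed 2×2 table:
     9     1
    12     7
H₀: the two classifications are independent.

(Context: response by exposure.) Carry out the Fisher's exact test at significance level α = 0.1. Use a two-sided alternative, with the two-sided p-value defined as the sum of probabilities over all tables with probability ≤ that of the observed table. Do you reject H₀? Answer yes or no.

reject H₀: no

Margins: r₁=10, r₂=19, c₁=21, c₂=8, n=29
p_obs = C(10,9)·C(19,12)/C(29,21); sum pmf over tables with pmf ≤ p_obs
p-value (two-sided) = 0.20081
At α=0.1: p ≥ α → fail to reject H₀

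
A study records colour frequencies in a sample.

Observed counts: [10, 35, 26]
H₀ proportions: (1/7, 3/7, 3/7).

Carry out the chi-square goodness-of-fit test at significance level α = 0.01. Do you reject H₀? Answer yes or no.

reject H₀: no

n = 71; E_i = n·p_i = [10.14, 30.43, 30.43]
χ² = (10−10.14)²/10.14 + (35−30.43)²/30.43 + (26−30.43)²/30.43 = 1.3333
df = 2
p-value (upper-tail) = 0.51342
At α=0.01: p ≥ α → fail to reject H₀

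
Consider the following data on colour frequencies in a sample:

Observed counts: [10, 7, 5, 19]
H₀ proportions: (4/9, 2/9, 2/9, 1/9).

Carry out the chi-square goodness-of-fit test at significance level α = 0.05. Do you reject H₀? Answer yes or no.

reject H₀: yes

n = 41; E_i = n·p_i = [18.22, 9.11, 9.11, 4.56]
χ² = (10−18.22)²/18.22 + (7−9.11)²/9.11 + (5−9.11)²/9.11 + (19−4.56)²/4.56 = 51.8537
df = 3
p-value (upper-tail) = 0.00000
At α=0.05: p < α → reject H₀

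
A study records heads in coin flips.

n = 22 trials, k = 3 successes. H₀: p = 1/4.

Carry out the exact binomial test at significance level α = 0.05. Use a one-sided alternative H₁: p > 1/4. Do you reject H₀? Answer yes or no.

reject H₀: no

Exact binomial: n=22, k=3, p₀=1/4=0.2500
P(X≥3) from Σ C(n,i)·p₀^i·(1−p₀)^(n−i)
p-value (one-sided, H₁ greater) = 0.93935
At α=0.05: p ≥ α → fail to reject H₀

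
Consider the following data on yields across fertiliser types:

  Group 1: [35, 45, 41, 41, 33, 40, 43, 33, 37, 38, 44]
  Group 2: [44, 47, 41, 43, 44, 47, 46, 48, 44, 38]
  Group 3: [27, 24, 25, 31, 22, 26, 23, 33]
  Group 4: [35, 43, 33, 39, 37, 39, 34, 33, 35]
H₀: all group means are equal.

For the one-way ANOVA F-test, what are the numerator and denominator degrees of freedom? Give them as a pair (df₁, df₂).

k = 4 groups, N = 38 total
df = (k−1, N−k) = (4−1, 38−4) = (3, 34)

degrees of freedom = [3, 34]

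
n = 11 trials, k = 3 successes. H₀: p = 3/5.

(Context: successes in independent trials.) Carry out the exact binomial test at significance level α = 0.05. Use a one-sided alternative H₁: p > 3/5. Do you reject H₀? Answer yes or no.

Exact binomial: n=11, k=3, p₀=3/5=0.6000
P(X≥3) from Σ C(n,i)·p₀^i·(1−p₀)^(n−i)
p-value (one-sided, H₁ greater) = 0.99408
At α=0.05: p ≥ α → fail to reject H₀

reject H₀: no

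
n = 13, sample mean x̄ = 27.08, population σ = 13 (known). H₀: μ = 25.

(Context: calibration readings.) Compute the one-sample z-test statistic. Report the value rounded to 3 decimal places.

test statistic = 0.577

SE = σ/√n = 13/√13 = 3.6056
z = (x̄−μ₀)/SE = (27.08−25)/3.6056 = 0.5769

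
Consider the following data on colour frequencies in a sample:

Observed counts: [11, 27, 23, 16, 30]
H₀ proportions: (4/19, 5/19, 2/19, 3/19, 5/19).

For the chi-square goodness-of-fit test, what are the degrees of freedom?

df = k − 1 = 5 − 1 = 4

degrees of freedom = 4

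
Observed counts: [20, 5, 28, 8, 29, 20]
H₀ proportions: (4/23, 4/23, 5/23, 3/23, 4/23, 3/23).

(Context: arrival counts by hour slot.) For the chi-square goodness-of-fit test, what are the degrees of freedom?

degrees of freedom = 5

df = k − 1 = 6 − 1 = 5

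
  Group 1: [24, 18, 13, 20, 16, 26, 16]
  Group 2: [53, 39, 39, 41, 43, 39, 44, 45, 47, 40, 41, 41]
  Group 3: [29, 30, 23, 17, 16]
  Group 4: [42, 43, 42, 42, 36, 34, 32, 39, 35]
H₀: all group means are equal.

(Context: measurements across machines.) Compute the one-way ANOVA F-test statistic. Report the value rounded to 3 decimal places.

Group means [19.00, 42.67, 23.00, 38.33], grand mean 33.485
SSB = Σnᵢ(x̄ᵢ−x̄)² = 3241.576; SSW = ΣΣ(x−x̄ᵢ)² = 626.667
MSB = 3241.576/3 = 1080.5253; MSW = 626.667/29 = 21.6092
F = MSB/MSW = 50.0030
df = (3, 29)

test statistic = 50.003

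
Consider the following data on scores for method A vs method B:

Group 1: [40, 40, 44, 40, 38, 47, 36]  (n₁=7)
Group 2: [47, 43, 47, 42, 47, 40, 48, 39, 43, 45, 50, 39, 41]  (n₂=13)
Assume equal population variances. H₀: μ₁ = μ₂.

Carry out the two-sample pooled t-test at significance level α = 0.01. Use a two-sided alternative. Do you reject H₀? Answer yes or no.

x̄₁=40.714, s₁=3.684, n₁=7
x̄₂=43.923, s₂=3.662, n₂=13
s_p² = [6·3.684² + 12·3.662²]/18 = 13.4640
SE = √(s_p²·(1/7+1/13)) = 1.7202
t = (40.714−43.923)/1.7202 = -1.8654
df = 18
p-value (two-sided) = 0.07852
At α=0.01: p ≥ α → fail to reject H₀

reject H₀: no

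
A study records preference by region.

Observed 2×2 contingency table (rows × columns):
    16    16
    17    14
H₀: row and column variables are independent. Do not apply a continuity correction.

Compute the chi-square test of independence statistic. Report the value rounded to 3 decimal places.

Row totals [32, 31], col totals [33, 30], n=63
χ² = (16−16.76)²/16.76 + (16−15.24)²/15.24 + (17−16.24)²/16.24 + (14−14.76)²/14.76 = 0.1478
df = 1

test statistic = 0.148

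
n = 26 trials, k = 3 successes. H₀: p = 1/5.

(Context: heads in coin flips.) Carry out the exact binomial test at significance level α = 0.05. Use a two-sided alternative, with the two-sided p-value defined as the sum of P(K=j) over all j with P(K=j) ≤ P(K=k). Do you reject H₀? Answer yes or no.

Exact binomial: n=26, k=3, p₀=1/5=0.2000
P(X=j) = C(n,j)·p₀^j·(1−p₀)^(n−j); p = Σ P(X=j) over j with P(X=j) ≤ P(X=3)
p-value (two-sided) = 0.45947
At α=0.05: p ≥ α → fail to reject H₀

reject H₀: no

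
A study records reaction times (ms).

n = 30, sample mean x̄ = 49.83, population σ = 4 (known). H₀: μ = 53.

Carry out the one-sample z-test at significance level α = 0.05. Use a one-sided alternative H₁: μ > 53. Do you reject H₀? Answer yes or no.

reject H₀: no

SE = σ/√n = 4/√30 = 0.7303
z = (x̄−μ₀)/SE = (49.83−53)/0.7303 = -4.3407
p-value (one-sided, H₁ greater) = 0.99999
At α=0.05: p ≥ α → fail to reject H₀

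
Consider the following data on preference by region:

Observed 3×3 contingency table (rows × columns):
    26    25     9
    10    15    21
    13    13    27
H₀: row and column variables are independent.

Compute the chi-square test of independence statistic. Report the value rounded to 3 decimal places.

test statistic = 19.327

Row totals [60, 46, 53], col totals [49, 53, 57], n=159
χ² = (26−18.49)²/18.49 + (25−20.00)²/20.00 + (9−21.51)²/21.51 + (10−14.18)²/14.18 + (15−15.33)²/15.33 + (21−16.49)²/16.49 + (13−16.33)²/16.33 + (13−17.67)²/17.67 + (27−19.00)²/19.00 = 19.3270
df = 4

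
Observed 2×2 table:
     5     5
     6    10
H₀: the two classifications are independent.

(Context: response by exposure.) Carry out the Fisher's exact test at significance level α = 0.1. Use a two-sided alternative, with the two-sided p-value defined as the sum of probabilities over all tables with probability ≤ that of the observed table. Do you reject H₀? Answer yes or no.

Margins: r₁=10, r₂=16, c₁=11, c₂=15, n=26
p_obs = C(10,5)·C(16,6)/C(26,11); sum pmf over tables with pmf ≤ p_obs
p-value (two-sided) = 0.68906
At α=0.1: p ≥ α → fail to reject H₀

reject H₀: no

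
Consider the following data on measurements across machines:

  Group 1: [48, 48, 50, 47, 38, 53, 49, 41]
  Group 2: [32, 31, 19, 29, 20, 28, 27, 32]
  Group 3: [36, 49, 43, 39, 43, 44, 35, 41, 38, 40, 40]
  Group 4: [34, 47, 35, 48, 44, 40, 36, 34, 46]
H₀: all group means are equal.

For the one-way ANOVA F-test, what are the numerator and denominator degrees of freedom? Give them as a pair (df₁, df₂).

k = 4 groups, N = 36 total
df = (k−1, N−k) = (4−1, 36−4) = (3, 32)

degrees of freedom = [3, 32]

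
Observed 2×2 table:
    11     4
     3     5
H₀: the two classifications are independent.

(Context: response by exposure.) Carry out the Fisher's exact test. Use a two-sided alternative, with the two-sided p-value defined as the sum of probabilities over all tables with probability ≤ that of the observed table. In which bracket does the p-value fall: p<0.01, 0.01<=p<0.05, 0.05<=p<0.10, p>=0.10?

Margins: r₁=15, r₂=8, c₁=14, c₂=9, n=23
p_obs = C(15,11)·C(8,3)/C(23,14); sum pmf over tables with pmf ≤ p_obs
p-value (two-sided) = 0.17930
→ bracket: p>=0.10

p-value bracket: p>=0.10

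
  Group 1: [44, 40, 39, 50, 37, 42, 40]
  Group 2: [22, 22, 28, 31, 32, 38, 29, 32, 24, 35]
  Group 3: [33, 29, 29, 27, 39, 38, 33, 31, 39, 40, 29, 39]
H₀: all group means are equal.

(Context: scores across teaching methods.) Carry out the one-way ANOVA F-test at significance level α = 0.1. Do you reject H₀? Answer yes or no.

Group means [41.71, 29.30, 33.83], grand mean 34.172
SSB = Σnᵢ(x̄ᵢ−x̄)² = 636.943; SSW = ΣΣ(x−x̄ᵢ)² = 633.195
MSB = 636.943/2 = 318.4713; MSW = 633.195/26 = 24.3537
F = MSB/MSW = 13.0769
df = (2, 26)
p-value (upper-tail) = 0.00012
At α=0.1: p < α → reject H₀

reject H₀: yes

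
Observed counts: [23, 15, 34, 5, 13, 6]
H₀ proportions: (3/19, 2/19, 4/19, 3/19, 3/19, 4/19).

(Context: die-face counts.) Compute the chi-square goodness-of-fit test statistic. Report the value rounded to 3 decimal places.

test statistic = 32.943

n = 96; E_i = n·p_i = [15.16, 10.11, 20.21, 15.16, 15.16, 20.21]
χ² = (23−15.16)²/15.16 + (15−10.11)²/10.11 + (34−20.21)²/20.21 + (5−15.16)²/15.16 + (13−15.16)²/15.16 + (6−20.21)²/20.21 = 32.9427
df = 5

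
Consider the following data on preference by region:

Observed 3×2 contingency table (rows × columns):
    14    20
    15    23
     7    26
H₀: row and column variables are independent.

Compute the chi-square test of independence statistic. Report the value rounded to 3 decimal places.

Row totals [34, 38, 33], col totals [36, 69], n=105
χ² = (14−11.66)²/11.66 + (20−22.34)²/22.34 + (15−13.03)²/13.03 + (23−24.97)²/24.97 + (7−11.31)²/11.31 + (26−21.69)²/21.69 = 3.6739
df = 2

test statistic = 3.674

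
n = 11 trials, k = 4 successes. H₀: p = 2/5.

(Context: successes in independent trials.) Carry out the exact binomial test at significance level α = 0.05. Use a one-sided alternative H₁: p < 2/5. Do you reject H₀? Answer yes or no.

reject H₀: no

Exact binomial: n=11, k=4, p₀=2/5=0.4000
P(X≤4) from Σ C(n,i)·p₀^i·(1−p₀)^(n−i)
p-value (one-sided, H₁ less) = 0.53277
At α=0.05: p ≥ α → fail to reject H₀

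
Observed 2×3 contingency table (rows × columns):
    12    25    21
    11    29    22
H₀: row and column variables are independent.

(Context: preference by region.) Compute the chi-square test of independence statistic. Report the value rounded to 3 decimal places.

test statistic = 0.230

Row totals [58, 62], col totals [23, 54, 43], n=120
χ² = (12−11.12)²/11.12 + (25−26.10)²/26.10 + (21−20.78)²/20.78 + (11−11.88)²/11.88 + (29−27.90)²/27.90 + (22−22.22)²/22.22 = 0.2300
df = 2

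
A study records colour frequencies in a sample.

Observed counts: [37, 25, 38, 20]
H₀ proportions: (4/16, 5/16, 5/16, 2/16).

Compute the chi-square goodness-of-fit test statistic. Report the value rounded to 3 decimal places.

n = 120; E_i = n·p_i = [30.00, 37.50, 37.50, 15.00]
χ² = (37−30.00)²/30.00 + (25−37.50)²/37.50 + (38−37.50)²/37.50 + (20−15.00)²/15.00 = 7.4733
df = 3

test statistic = 7.473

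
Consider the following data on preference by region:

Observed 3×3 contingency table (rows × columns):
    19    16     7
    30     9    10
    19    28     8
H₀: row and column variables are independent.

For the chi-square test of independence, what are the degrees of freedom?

df = (r−1)(c−1) = (3−1)·(3−1) = 4

degrees of freedom = 4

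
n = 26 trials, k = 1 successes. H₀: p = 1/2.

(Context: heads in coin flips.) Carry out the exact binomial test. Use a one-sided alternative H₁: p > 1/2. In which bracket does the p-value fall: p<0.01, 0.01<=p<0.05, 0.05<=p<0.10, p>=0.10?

p-value bracket: p>=0.10

Exact binomial: n=26, k=1, p₀=1/2=0.5000
P(X≥1) from Σ C(n,i)·p₀^i·(1−p₀)^(n−i)
p-value (one-sided, H₁ greater) = 1.00000
→ bracket: p>=0.10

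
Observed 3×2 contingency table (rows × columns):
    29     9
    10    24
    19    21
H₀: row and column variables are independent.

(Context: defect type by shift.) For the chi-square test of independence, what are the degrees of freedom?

df = (r−1)(c−1) = (3−1)·(2−1) = 2

degrees of freedom = 2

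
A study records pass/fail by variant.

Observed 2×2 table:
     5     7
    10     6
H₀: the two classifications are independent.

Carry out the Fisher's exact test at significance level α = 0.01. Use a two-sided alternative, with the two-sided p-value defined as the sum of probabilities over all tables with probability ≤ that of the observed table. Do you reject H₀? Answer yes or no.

Margins: r₁=12, r₂=16, c₁=15, c₂=13, n=28
p_obs = C(12,5)·C(16,10)/C(28,15); sum pmf over tables with pmf ≤ p_obs
p-value (two-sided) = 0.44545
At α=0.01: p ≥ α → fail to reject H₀

reject H₀: no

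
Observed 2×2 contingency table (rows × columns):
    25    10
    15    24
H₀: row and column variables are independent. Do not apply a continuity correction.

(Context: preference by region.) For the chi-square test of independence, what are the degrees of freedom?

degrees of freedom = 1

df = (r−1)(c−1) = (2−1)·(2−1) = 1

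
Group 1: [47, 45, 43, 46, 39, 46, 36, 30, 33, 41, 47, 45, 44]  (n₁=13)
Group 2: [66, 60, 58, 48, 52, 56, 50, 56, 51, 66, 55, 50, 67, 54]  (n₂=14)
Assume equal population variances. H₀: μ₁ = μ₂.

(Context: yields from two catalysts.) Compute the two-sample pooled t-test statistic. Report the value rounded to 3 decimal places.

x̄₁=41.692, s₁=5.588, n₁=13
x̄₂=56.357, s₂=6.332, n₂=14
s_p² = [12·5.588² + 13·6.332²]/25 = 35.8393
SE = √(s_p²·(1/13+1/14)) = 2.3058
t = (41.692−56.357)/2.3058 = -6.3599
df = 25

test statistic = -6.360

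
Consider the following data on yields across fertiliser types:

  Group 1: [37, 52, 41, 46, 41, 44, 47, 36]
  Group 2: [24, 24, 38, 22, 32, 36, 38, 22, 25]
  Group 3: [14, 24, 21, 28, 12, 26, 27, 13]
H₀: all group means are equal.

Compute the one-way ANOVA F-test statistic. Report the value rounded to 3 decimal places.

Group means [43.00, 29.00, 20.62], grand mean 30.800
SSB = Σnᵢ(x̄ᵢ−x̄)² = 2048.125; SSW = ΣΣ(x−x̄ᵢ)² = 895.875
MSB = 2048.125/2 = 1024.0625; MSW = 895.875/22 = 40.7216
F = MSB/MSW = 25.1479
df = (2, 22)

test statistic = 25.148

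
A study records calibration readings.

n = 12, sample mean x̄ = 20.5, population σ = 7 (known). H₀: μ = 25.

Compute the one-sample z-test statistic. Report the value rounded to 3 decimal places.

SE = σ/√n = 7/√12 = 2.0207
z = (x̄−μ₀)/SE = (20.5−25)/2.0207 = -2.2269

test statistic = -2.227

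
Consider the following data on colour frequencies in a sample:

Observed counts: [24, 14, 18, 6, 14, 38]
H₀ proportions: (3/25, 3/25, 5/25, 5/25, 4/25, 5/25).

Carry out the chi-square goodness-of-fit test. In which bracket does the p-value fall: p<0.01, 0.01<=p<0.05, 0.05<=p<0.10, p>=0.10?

n = 114; E_i = n·p_i = [13.68, 13.68, 22.80, 22.80, 18.24, 22.80]
χ² = (24−13.68)²/13.68 + (14−13.68)²/13.68 + (18−22.80)²/22.80 + (6−22.80)²/22.80 + (14−18.24)²/18.24 + (38−22.80)²/22.80 = 32.3012
df = 5
p-value (upper-tail) = 0.00001
→ bracket: p<0.01

p-value bracket: p<0.01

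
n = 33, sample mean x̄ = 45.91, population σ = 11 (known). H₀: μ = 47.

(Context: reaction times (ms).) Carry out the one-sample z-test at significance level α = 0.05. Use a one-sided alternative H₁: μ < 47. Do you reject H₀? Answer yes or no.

reject H₀: no

SE = σ/√n = 11/√33 = 1.9149
z = (x̄−μ₀)/SE = (45.91−47)/1.9149 = -0.5692
p-value (one-sided, H₁ less) = 0.28460
At α=0.05: p ≥ α → fail to reject H₀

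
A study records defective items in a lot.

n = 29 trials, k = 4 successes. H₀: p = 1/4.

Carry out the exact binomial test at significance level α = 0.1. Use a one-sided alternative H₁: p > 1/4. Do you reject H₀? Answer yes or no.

Exact binomial: n=29, k=4, p₀=1/4=0.2500
P(X≥4) from Σ C(n,i)·p₀^i·(1−p₀)^(n−i)
p-value (one-sided, H₁ greater) = 0.95449
At α=0.1: p ≥ α → fail to reject H₀

reject H₀: no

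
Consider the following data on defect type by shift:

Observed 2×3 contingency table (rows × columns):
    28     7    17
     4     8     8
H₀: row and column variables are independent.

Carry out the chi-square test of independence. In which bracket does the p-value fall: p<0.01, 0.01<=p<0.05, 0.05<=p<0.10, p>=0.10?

p-value bracket: 0.01<=p<0.05

Row totals [52, 20], col totals [32, 15, 25], n=72
χ² = (28−23.11)²/23.11 + (7−10.83)²/10.83 + (17−18.06)²/18.06 + (4−8.89)²/8.89 + (8−4.17)²/4.17 + (8−6.94)²/6.94 = 8.8283
df = 2
p-value (upper-tail) = 0.01210
→ bracket: 0.01<=p<0.05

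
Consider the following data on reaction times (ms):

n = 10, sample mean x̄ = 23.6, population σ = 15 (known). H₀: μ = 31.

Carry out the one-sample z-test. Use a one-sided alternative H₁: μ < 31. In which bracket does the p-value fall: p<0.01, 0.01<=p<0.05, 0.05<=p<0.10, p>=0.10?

SE = σ/√n = 15/√10 = 4.7434
z = (x̄−μ₀)/SE = (23.6−31)/4.7434 = -1.5601
p-value (one-sided, H₁ less) = 0.05937
→ bracket: 0.05<=p<0.10

p-value bracket: 0.05<=p<0.10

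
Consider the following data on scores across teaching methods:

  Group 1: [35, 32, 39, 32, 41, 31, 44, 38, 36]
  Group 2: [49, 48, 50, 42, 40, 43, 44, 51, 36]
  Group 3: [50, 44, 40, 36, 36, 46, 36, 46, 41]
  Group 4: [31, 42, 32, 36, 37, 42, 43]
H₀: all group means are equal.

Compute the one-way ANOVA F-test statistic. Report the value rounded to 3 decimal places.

Group means [36.44, 44.78, 41.67, 37.57], grand mean 40.265
SSB = Σnᵢ(x̄ᵢ−x̄)² = 383.126; SSW = ΣΣ(x−x̄ᵢ)² = 721.492
MSB = 383.126/3 = 127.7085; MSW = 721.492/30 = 24.0497
F = MSB/MSW = 5.3102
df = (3, 30)

test statistic = 5.310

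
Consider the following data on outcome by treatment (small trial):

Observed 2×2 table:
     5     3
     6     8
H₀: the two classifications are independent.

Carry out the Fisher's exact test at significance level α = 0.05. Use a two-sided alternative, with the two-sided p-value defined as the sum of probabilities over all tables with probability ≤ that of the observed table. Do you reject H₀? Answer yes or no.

Margins: r₁=8, r₂=14, c₁=11, c₂=11, n=22
p_obs = C(8,5)·C(14,6)/C(22,11); sum pmf over tables with pmf ≤ p_obs
p-value (two-sided) = 0.65944
At α=0.05: p ≥ α → fail to reject H₀

reject H₀: no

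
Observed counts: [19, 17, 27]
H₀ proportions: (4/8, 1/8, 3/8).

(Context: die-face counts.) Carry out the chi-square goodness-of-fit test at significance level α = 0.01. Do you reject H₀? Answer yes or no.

reject H₀: yes

n = 63; E_i = n·p_i = [31.50, 7.88, 23.62]
χ² = (19−31.50)²/31.50 + (17−7.88)²/7.88 + (27−23.62)²/23.62 = 16.0159
df = 2
p-value (upper-tail) = 0.00033
At α=0.01: p < α → reject H₀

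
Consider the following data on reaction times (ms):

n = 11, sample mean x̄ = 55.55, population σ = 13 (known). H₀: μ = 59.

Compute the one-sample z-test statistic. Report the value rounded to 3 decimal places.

SE = σ/√n = 13/√11 = 3.9196
z = (x̄−μ₀)/SE = (55.55−59)/3.9196 = -0.8802

test statistic = -0.880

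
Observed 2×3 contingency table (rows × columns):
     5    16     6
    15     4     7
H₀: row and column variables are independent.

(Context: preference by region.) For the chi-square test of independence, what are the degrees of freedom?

degrees of freedom = 2

df = (r−1)(c−1) = (2−1)·(3−1) = 2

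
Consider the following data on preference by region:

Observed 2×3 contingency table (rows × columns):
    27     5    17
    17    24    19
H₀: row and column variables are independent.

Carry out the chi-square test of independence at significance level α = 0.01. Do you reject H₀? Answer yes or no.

Row totals [49, 60], col totals [44, 29, 36], n=109
χ² = (27−19.78)²/19.78 + (5−13.04)²/13.04 + (17−16.18)²/16.18 + (17−24.22)²/24.22 + (24−15.96)²/15.96 + (19−19.82)²/19.82 = 13.8632
df = 2
p-value (upper-tail) = 0.00098
At α=0.01: p < α → reject H₀

reject H₀: yes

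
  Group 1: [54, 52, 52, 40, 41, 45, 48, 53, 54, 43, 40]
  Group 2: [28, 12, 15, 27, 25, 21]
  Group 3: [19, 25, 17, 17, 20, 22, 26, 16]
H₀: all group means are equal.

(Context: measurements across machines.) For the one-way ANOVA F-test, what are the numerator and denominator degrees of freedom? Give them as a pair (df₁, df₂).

k = 3 groups, N = 25 total
df = (k−1, N−k) = (3−1, 25−3) = (2, 22)

degrees of freedom = [2, 22]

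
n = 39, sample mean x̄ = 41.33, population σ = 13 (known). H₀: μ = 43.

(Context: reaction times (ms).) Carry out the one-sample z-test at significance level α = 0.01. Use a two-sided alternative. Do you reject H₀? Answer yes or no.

reject H₀: no

SE = σ/√n = 13/√39 = 2.0817
z = (x̄−μ₀)/SE = (41.33−43)/2.0817 = -0.8022
p-value (two-sided) = 0.42241
At α=0.01: p ≥ α → fail to reject H₀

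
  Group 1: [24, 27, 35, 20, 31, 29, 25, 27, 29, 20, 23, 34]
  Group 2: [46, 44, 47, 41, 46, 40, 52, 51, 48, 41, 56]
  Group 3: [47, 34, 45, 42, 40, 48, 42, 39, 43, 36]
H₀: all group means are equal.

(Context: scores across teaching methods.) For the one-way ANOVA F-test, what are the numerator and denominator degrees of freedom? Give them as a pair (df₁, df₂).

k = 3 groups, N = 33 total
df = (k−1, N−k) = (3−1, 33−3) = (2, 30)

degrees of freedom = [2, 30]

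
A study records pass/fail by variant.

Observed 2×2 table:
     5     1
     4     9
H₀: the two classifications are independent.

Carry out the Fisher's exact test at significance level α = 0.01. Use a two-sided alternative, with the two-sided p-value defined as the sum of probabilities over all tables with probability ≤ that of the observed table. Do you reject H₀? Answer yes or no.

Margins: r₁=6, r₂=13, c₁=9, c₂=10, n=19
p_obs = C(6,5)·C(13,4)/C(19,9); sum pmf over tables with pmf ≤ p_obs
p-value (two-sided) = 0.05728
At α=0.01: p ≥ α → fail to reject H₀

reject H₀: no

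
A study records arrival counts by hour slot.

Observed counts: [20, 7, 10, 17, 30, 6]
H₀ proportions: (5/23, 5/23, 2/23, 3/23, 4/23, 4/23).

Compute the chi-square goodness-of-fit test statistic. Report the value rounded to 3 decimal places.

test statistic = 30.145

n = 90; E_i = n·p_i = [19.57, 19.57, 7.83, 11.74, 15.65, 15.65]
χ² = (20−19.57)²/19.57 + (7−19.57)²/19.57 + (10−7.83)²/7.83 + (17−11.74)²/11.74 + (30−15.65)²/15.65 + (6−15.65)²/15.65 = 30.1452
df = 5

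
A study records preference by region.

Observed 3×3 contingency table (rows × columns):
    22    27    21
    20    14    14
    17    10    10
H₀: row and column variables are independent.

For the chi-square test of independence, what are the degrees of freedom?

df = (r−1)(c−1) = (3−1)·(3−1) = 4

degrees of freedom = 4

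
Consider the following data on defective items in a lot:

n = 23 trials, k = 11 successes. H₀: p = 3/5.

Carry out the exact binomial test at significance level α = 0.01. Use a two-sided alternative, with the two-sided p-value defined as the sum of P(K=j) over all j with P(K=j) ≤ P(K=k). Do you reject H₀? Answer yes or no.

reject H₀: no

Exact binomial: n=23, k=11, p₀=3/5=0.6000
P(X=j) = C(n,j)·p₀^j·(1−p₀)^(n−j); p = Σ P(X=j) over j with P(X=j) ≤ P(X=11)
p-value (two-sided) = 0.28760
At α=0.01: p ≥ α → fail to reject H₀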